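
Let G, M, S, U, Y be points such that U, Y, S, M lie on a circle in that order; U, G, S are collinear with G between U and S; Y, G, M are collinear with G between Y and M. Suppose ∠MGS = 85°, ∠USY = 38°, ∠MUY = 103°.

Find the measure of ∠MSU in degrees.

1. ∠UMY = 38°  [same arc UY]
2. ∠MYU = 39°  [△UYM]
3. ∠MSU = 39°  [same arc UM]

∠MSU = 39°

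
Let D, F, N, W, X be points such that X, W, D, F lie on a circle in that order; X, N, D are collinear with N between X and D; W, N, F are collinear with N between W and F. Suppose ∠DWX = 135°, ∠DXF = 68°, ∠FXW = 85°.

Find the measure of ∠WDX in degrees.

∠WDX = 28°

1. ∠DWF = 68°  [same arc DF]
2. ∠FDW = 95°  [cyclic XWDF, opposite ∠X+∠D]
3. ∠DFW = 17°  [△WDF]
4. ∠DXW = 17°  [same arc WD]
5. ∠WDX = 28°  [△XWD]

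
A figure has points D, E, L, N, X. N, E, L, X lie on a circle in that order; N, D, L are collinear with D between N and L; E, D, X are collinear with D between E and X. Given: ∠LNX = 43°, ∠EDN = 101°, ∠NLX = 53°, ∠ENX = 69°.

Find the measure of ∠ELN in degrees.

∠ELN = 58°

1. ∠LEX = 43°  [same arc LX]
2. ∠EDL = 79°  [linear pair at D on NL]
3. ∠ELN = 58°  [△EDL]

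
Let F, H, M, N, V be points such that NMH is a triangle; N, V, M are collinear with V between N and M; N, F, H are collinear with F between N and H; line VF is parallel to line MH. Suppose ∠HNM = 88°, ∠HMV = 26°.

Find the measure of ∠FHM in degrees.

∠FHM = 66°

1. ∠HMN = 26°  [V on ray MN]
2. ∠MHN = 66°  [△NMH]
3. ∠FHM = 66°  [F on ray HN]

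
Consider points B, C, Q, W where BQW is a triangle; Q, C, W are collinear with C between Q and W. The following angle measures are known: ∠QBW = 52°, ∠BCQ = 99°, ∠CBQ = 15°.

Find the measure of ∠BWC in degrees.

1. ∠BQC = 66°  [△BQC]
2. ∠BQW = 66°  [C on ray QW]
3. ∠BWQ = 62°  [△BQW]
4. ∠BWC = 62°  [C on ray WQ]

∠BWC = 62°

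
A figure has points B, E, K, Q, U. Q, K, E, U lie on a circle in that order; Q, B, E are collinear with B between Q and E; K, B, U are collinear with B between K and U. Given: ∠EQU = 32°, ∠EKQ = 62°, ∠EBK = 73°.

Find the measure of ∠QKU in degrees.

1. ∠EUQ = 118°  [cyclic QKEU, opposite ∠K+∠U]
2. ∠QEU = 30°  [△QEU]
3. ∠QKU = 30°  [same arc QU]

∠QKU = 30°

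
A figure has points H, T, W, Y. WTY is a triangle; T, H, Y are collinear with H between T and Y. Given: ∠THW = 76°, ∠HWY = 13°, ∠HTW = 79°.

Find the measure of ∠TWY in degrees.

∠TWY = 38°

1. ∠WHY = 104°  [linear pair at H on TY]
2. ∠HYW = 63°  [△WHY]
3. ∠WTY = 79°  [H on ray TY]
4. ∠TYW = 63°  [H on ray YT]
5. ∠TWY = 38°  [△WTY]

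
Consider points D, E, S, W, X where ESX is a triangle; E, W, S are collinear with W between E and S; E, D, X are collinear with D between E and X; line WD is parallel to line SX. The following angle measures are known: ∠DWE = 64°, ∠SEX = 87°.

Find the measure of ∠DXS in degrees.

1. ∠ESX = 64°  [WD∥SX, corresponding at W]
2. ∠EXS = 29°  [△ESX]
3. ∠DXS = 29°  [D on ray XE]

∠DXS = 29°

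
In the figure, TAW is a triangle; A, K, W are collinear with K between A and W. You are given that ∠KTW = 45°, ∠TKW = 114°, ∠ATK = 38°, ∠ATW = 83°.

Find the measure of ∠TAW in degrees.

1. ∠AKT = 66°  [linear pair at K on AW]
2. ∠KAT = 76°  [△TAK]
3. ∠TAW = 76°  [K on ray AW]

∠TAW = 76°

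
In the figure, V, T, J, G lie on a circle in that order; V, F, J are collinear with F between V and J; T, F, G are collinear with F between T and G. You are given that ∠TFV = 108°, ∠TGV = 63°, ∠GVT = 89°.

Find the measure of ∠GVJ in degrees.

1. ∠GFJ = 108°  [vertical angles at F]
2. ∠GFV = 72°  [linear pair at F on VJ]
3. ∠GVJ = 45°  [△VFG]

∠GVJ = 45°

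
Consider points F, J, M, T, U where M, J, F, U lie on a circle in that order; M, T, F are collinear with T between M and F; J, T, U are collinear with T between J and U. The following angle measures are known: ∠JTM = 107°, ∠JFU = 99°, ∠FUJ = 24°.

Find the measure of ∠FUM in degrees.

∠FUM = 74°

1. ∠FTU = 107°  [vertical angles at T]
2. ∠FJU = 57°  [△JFU]
3. ∠MFU = 49°  [△FTU]
4. ∠FMU = 57°  [same arc FU]
5. ∠FUM = 74°  [△MFU]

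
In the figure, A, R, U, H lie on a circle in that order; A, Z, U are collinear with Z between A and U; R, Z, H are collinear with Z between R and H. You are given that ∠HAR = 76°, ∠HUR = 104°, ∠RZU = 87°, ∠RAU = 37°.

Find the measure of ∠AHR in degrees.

1. ∠AZR = 93°  [linear pair at Z on AU]
2. ∠ARH = 50°  [△AZR]
3. ∠AHR = 54°  [△ARH]

∠AHR = 54°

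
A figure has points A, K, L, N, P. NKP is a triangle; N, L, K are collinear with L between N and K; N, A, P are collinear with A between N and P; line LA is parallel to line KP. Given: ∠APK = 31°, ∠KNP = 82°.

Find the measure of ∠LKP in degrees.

∠LKP = 67°

1. ∠KPN = 31°  [A on ray PN]
2. ∠NKP = 67°  [△NKP]
3. ∠LKP = 67°  [L on ray KN]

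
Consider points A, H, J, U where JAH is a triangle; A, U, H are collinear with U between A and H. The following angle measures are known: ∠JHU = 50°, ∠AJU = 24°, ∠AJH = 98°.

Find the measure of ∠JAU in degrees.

1. ∠AHJ = 50°  [U on ray HA]
2. ∠HAJ = 32°  [△JAH]
3. ∠JAU = 32°  [U on ray AH]

∠JAU = 32°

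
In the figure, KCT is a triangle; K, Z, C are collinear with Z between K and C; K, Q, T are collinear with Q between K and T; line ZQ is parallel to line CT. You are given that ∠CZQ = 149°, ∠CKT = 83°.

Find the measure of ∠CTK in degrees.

∠CTK = 66°

1. ∠KZQ = 31°  [linear pair at Z on KC]
2. ∠QKZ = 83°  [Z on KC, Q on KT]
3. ∠KQZ = 66°  [△KZQ]
4. ∠CTK = 66°  [ZQ∥CT, corresponding at Q]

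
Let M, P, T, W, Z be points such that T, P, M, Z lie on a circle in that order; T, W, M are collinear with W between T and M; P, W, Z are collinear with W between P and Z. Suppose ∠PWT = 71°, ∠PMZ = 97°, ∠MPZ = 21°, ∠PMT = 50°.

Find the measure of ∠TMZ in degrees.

∠TMZ = 47°

1. ∠MWZ = 71°  [vertical angles at W]
2. ∠MZP = 62°  [△PMZ]
3. ∠TMZ = 47°  [△MWZ]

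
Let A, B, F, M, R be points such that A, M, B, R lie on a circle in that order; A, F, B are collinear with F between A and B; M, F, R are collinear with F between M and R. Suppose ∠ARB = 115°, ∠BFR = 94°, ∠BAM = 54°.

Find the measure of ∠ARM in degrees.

1. ∠AMB = 65°  [cyclic AMBR, opposite ∠M+∠R]
2. ∠ABM = 61°  [△AMB]
3. ∠ARM = 61°  [same arc AM]

∠ARM = 61°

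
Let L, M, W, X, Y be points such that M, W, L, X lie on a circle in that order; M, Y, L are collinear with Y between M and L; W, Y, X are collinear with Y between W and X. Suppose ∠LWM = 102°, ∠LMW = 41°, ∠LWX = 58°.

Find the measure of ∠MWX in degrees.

∠MWX = 44°

1. ∠LXM = 78°  [cyclic MWLX, opposite ∠W+∠X]
2. ∠LMX = 58°  [same arc LX]
3. ∠MLX = 44°  [△MLX]
4. ∠MWX = 44°  [same arc MX]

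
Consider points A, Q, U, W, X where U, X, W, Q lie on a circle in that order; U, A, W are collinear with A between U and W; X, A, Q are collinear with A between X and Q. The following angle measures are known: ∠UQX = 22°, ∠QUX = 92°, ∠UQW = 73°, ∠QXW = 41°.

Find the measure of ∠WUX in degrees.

1. ∠UWX = 22°  [same arc UX]
2. ∠UXW = 107°  [cyclic UXWQ, opposite ∠X+∠Q]
3. ∠WUX = 51°  [△UXW]

∠WUX = 51°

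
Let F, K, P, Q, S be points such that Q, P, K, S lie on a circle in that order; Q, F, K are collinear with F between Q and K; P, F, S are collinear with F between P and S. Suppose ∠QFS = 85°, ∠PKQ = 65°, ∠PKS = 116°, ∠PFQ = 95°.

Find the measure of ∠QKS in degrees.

1. ∠KFP = 85°  [vertical angles at F]
2. ∠KFS = 95°  [linear pair at F on QK]
3. ∠KPS = 30°  [△PFK]
4. ∠KSP = 34°  [△PKS]
5. ∠QKS = 51°  [△KFS]

∠QKS = 51°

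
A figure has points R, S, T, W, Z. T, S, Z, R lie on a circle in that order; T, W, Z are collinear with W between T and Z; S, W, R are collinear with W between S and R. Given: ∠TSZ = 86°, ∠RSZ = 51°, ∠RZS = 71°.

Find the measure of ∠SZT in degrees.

1. ∠SRZ = 58°  [△SZR]
2. ∠STZ = 58°  [same arc SZ]
3. ∠SZT = 36°  [△TSZ]

∠SZT = 36°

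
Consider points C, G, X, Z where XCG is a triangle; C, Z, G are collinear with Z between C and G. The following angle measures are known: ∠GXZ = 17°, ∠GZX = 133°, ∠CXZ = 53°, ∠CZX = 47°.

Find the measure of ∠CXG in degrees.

∠CXG = 70°

1. ∠XGZ = 30°  [△XZG]
2. ∠XCZ = 80°  [△XCZ]
3. ∠CGX = 30°  [Z on ray GC]
4. ∠GCX = 80°  [Z on ray CG]
5. ∠CXG = 70°  [△XCG]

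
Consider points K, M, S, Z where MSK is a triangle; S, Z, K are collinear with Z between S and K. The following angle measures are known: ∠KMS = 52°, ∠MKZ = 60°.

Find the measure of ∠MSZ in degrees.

1. ∠MKS = 60°  [Z on ray KS]
2. ∠KSM = 68°  [△MSK]
3. ∠MSZ = 68°  [Z on ray SK]

∠MSZ = 68°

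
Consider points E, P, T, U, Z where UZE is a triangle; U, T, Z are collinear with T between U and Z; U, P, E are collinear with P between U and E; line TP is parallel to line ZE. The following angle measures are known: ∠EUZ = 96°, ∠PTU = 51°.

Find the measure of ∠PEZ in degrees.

1. ∠PUT = 96°  [T on UZ, P on UE]
2. ∠TPU = 33°  [△UTP]
3. ∠EPT = 147°  [linear pair at P on UE]
4. ∠PEZ = 33°  [TP∥ZE, co-interior at E–P]

∠PEZ = 33°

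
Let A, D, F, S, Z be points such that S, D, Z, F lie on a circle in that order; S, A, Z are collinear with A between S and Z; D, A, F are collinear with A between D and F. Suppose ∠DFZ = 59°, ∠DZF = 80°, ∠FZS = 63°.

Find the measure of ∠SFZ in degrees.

∠SFZ = 76°

1. ∠FDZ = 41°  [△DZF]
2. ∠FSZ = 41°  [same arc ZF]
3. ∠SFZ = 76°  [△SZF]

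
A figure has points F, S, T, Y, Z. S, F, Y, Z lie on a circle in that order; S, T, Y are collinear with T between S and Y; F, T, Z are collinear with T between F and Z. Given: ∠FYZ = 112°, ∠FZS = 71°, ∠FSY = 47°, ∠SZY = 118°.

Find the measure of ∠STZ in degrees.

1. ∠FSZ = 68°  [cyclic SFYZ, opposite ∠S+∠Y]
2. ∠SFZ = 41°  [△SFZ]
3. ∠FZY = 47°  [same arc FY]
4. ∠SYZ = 41°  [same arc SZ]
5. ∠YTZ = 92°  [△YTZ]
6. ∠STZ = 88°  [linear pair at T on SY]

∠STZ = 88°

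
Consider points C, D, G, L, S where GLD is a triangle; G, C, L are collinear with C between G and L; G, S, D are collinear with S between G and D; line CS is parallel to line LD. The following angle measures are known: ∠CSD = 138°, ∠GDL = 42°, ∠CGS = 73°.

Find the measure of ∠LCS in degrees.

1. ∠CSG = 42°  [linear pair at S on GD]
2. ∠GCS = 65°  [△GCS]
3. ∠LCS = 115°  [linear pair at C on GL]

∠LCS = 115°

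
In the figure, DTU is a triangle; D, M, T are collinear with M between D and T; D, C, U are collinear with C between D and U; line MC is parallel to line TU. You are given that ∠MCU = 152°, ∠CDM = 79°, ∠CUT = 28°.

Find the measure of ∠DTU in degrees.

1. ∠DCM = 28°  [linear pair at C on DU]
2. ∠CMD = 73°  [△DMC]
3. ∠DTU = 73°  [MC∥TU, corresponding at M]

∠DTU = 73°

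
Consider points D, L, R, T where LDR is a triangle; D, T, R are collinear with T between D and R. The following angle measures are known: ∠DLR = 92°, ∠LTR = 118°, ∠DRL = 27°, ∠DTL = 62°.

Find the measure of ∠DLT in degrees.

∠DLT = 57°

1. ∠LDR = 61°  [△LDR]
2. ∠LDT = 61°  [T on ray DR]
3. ∠DLT = 57°  [△LDT]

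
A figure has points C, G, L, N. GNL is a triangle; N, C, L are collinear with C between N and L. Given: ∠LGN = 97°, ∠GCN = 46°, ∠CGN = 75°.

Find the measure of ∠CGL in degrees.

1. ∠CNG = 59°  [△GNC]
2. ∠GCL = 134°  [linear pair at C on NL]
3. ∠GNL = 59°  [C on ray NL]
4. ∠GLN = 24°  [△GNL]
5. ∠CLG = 24°  [C on ray LN]
6. ∠CGL = 22°  [△GCL]

∠CGL = 22°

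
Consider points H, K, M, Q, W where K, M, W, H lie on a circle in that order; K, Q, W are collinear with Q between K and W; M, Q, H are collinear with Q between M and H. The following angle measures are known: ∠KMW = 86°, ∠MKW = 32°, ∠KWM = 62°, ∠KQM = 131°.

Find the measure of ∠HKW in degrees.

∠HKW = 69°

1. ∠KHW = 94°  [cyclic KMWH, opposite ∠M+∠H]
2. ∠MHW = 32°  [same arc MW]
3. ∠HQW = 131°  [vertical angles at Q]
4. ∠HWK = 17°  [△WQH]
5. ∠HKW = 69°  [△KWH]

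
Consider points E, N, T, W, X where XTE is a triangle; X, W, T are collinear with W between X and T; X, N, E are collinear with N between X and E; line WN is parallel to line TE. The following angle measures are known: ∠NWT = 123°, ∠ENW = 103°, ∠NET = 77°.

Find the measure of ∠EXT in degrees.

1. ∠NWX = 57°  [linear pair at W on XT]
2. ∠TEX = 77°  [N on ray EX]
3. ∠ETX = 57°  [WN∥TE, corresponding at W]
4. ∠EXT = 46°  [△XTE]

∠EXT = 46°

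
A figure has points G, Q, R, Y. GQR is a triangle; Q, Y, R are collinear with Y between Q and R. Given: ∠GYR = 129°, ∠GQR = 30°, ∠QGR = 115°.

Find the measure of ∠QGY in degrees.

1. ∠GYQ = 51°  [linear pair at Y on QR]
2. ∠GQY = 30°  [Y on ray QR]
3. ∠QGY = 99°  [△GQY]

∠QGY = 99°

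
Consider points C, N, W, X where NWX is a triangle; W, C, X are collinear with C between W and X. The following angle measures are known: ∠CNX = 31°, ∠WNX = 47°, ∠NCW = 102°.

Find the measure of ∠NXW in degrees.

∠NXW = 71°

1. ∠NCX = 78°  [linear pair at C on WX]
2. ∠CXN = 71°  [△NCX]
3. ∠NXW = 71°  [C on ray XW]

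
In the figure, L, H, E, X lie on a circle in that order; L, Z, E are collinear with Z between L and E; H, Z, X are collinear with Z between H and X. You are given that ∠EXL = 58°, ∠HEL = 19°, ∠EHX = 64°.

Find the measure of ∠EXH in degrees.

1. ∠EHL = 122°  [cyclic LHEX, opposite ∠H+∠X]
2. ∠ELH = 39°  [△LHE]
3. ∠EXH = 39°  [same arc HE]

∠EXH = 39°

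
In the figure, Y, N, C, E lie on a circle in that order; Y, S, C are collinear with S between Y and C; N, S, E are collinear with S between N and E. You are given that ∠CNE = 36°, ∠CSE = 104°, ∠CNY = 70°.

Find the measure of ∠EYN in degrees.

1. ∠CYE = 36°  [same arc CE]
2. ∠ESY = 76°  [linear pair at S on YC]
3. ∠CEY = 110°  [cyclic YNCE, opposite ∠N+∠E]
4. ∠ECY = 34°  [△YCE]
5. ∠NEY = 68°  [△YSE]
6. ∠ENY = 34°  [same arc YE]
7. ∠EYN = 78°  [△YNE]

∠EYN = 78°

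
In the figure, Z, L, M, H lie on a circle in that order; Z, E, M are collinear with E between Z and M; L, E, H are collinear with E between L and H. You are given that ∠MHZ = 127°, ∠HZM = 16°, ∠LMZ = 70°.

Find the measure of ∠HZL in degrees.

∠HZL = 73°

1. ∠HMZ = 37°  [△ZMH]
2. ∠LHZ = 70°  [same arc ZL]
3. ∠HLZ = 37°  [same arc ZH]
4. ∠HZL = 73°  [△ZLH]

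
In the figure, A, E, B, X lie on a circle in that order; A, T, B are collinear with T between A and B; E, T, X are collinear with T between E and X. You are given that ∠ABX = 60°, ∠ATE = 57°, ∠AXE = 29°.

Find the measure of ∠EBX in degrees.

∠EBX = 89°

1. ∠AEX = 60°  [same arc AX]
2. ∠EAX = 91°  [△AEX]
3. ∠EBX = 89°  [cyclic AEBX, opposite ∠A+∠B]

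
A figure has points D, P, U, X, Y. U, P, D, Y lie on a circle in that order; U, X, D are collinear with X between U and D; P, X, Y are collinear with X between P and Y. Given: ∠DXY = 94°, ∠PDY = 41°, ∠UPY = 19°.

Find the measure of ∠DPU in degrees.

1. ∠PXU = 94°  [vertical angles at X]
2. ∠PUY = 139°  [cyclic UPDY, opposite ∠U+∠D]
3. ∠PYU = 22°  [△UPY]
4. ∠DUP = 67°  [△UXP]
5. ∠PDU = 22°  [same arc UP]
6. ∠DPU = 91°  [△UPD]

∠DPU = 91°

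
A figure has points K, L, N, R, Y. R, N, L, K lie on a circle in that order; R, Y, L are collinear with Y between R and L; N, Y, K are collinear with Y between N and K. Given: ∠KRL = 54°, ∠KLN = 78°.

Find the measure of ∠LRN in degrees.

1. ∠KNL = 54°  [same arc LK]
2. ∠LKN = 48°  [△NLK]
3. ∠LRN = 48°  [same arc NL]

∠LRN = 48°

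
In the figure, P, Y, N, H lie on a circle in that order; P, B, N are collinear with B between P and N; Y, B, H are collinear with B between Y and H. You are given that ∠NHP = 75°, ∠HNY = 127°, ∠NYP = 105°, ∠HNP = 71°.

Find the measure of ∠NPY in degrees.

1. ∠HPN = 34°  [△PNH]
2. ∠HYN = 34°  [same arc NH]
3. ∠NHY = 19°  [△YNH]
4. ∠NPY = 19°  [same arc YN]

∠NPY = 19°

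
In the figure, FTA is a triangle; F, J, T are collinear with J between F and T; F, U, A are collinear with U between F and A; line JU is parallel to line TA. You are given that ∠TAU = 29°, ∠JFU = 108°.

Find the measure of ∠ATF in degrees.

∠ATF = 43°

1. ∠FAT = 29°  [U on ray AF]
2. ∠AFT = 108°  [J on FT, U on FA]
3. ∠ATF = 43°  [△FTA]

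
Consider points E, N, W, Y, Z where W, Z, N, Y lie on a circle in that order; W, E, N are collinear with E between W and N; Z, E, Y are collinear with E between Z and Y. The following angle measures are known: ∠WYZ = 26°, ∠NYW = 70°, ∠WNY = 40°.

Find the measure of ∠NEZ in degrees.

1. ∠WNZ = 26°  [same arc WZ]
2. ∠NWY = 70°  [△WNY]
3. ∠NZY = 70°  [same arc NY]
4. ∠NEZ = 84°  [△ZEN]

∠NEZ = 84°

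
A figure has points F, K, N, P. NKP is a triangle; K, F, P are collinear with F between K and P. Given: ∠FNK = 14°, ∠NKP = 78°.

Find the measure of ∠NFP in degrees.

∠NFP = 92°

1. ∠FKN = 78°  [F on ray KP]
2. ∠KFN = 88°  [△NKF]
3. ∠NFP = 92°  [linear pair at F on KP]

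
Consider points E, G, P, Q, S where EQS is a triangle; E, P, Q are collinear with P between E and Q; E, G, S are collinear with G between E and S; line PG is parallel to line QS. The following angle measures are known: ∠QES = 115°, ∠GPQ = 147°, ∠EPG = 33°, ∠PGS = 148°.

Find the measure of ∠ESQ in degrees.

∠ESQ = 32°

1. ∠GEP = 115°  [P on EQ, G on ES]
2. ∠EGP = 32°  [△EPG]
3. ∠ESQ = 32°  [PG∥QS, corresponding at G]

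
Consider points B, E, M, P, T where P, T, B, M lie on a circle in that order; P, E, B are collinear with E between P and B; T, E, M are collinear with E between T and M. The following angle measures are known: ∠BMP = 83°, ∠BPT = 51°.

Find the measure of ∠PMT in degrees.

1. ∠BTP = 97°  [cyclic PTBM, opposite ∠T+∠M]
2. ∠PBT = 32°  [△PTB]
3. ∠PMT = 32°  [same arc PT]

∠PMT = 32°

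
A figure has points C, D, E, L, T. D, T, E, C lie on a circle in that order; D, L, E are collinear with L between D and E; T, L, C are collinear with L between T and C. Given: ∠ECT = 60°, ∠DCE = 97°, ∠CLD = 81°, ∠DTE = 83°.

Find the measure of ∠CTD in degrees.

1. ∠EDT = 60°  [same arc TE]
2. ∠ELT = 81°  [vertical angles at L]
3. ∠DLT = 99°  [linear pair at L on DE]
4. ∠CTD = 21°  [△DLT]

∠CTD = 21°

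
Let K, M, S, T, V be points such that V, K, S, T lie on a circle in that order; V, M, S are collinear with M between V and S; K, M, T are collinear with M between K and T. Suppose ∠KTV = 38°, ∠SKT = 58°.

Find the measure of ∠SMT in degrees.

1. ∠SVT = 58°  [same arc ST]
2. ∠TMV = 84°  [△VMT]
3. ∠SMT = 96°  [linear pair at M on VS]

∠SMT = 96°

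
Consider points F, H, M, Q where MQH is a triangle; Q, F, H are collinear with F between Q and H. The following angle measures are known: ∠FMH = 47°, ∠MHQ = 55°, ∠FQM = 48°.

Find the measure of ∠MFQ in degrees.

∠MFQ = 102°

1. ∠FHM = 55°  [F on ray HQ]
2. ∠HFM = 78°  [△MFH]
3. ∠MFQ = 102°  [linear pair at F on QH]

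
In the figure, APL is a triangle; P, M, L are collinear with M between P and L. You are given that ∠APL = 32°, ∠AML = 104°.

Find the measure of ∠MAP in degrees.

1. ∠APM = 32°  [M on ray PL]
2. ∠AMP = 76°  [linear pair at M on PL]
3. ∠MAP = 72°  [△APM]

∠MAP = 72°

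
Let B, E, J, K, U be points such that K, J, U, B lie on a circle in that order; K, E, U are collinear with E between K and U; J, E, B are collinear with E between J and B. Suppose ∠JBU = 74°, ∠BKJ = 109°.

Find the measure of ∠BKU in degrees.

1. ∠BUJ = 71°  [cyclic KJUB, opposite ∠K+∠U]
2. ∠BJU = 35°  [△JUB]
3. ∠BKU = 35°  [same arc UB]

∠BKU = 35°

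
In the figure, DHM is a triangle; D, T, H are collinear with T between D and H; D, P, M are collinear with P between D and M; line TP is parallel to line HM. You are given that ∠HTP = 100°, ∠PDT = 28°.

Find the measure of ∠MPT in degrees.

∠MPT = 108°

1. ∠DTP = 80°  [linear pair at T on DH]
2. ∠DPT = 72°  [△DTP]
3. ∠MPT = 108°  [linear pair at P on DM]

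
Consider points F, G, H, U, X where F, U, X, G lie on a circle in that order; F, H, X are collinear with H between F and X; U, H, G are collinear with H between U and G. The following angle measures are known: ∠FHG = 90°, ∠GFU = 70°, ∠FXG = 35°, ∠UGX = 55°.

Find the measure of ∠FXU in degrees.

∠FXU = 75°

1. ∠UHX = 90°  [vertical angles at H]
2. ∠GXU = 110°  [cyclic FUXG, opposite ∠F+∠X]
3. ∠GUX = 15°  [△UXG]
4. ∠FXU = 75°  [△UHX]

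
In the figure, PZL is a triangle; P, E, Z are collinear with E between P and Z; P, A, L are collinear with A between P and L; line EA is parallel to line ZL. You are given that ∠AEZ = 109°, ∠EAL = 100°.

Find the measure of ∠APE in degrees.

∠APE = 29°

1. ∠AEP = 71°  [linear pair at E on PZ]
2. ∠EAP = 80°  [linear pair at A on PL]
3. ∠APE = 29°  [△PEA]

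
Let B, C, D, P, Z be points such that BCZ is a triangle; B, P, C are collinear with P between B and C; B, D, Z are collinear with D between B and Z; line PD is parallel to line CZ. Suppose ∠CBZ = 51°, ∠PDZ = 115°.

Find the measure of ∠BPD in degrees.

∠BPD = 64°

1. ∠DBP = 51°  [P on BC, D on BZ]
2. ∠BDP = 65°  [linear pair at D on BZ]
3. ∠BPD = 64°  [△BPD]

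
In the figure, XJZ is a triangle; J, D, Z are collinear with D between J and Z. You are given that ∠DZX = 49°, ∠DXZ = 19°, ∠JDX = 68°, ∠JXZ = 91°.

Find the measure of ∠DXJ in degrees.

∠DXJ = 72°

1. ∠JZX = 49°  [D on ray ZJ]
2. ∠XJZ = 40°  [△XJZ]
3. ∠DJX = 40°  [D on ray JZ]
4. ∠DXJ = 72°  [△XJD]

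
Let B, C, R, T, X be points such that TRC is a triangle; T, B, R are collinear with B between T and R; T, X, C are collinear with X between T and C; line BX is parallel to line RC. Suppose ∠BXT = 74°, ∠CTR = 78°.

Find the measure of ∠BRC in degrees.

1. ∠RCT = 74°  [BX∥RC, corresponding at X]
2. ∠CRT = 28°  [△TRC]
3. ∠BRC = 28°  [B on ray RT]

∠BRC = 28°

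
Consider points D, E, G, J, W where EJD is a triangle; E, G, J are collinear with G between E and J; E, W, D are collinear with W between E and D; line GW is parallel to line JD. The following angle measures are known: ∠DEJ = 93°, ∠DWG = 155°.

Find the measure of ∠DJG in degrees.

1. ∠GEW = 93°  [G on EJ, W on ED]
2. ∠EWG = 25°  [linear pair at W on ED]
3. ∠EGW = 62°  [△EGW]
4. ∠JGW = 118°  [linear pair at G on EJ]
5. ∠DJG = 62°  [GW∥JD, co-interior at J–G]

∠DJG = 62°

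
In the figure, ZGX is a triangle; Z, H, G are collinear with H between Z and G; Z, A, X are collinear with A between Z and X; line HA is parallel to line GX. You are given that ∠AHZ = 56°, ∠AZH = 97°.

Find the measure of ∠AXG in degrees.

1. ∠HAZ = 27°  [△ZHA]
2. ∠HAX = 153°  [linear pair at A on ZX]
3. ∠AXG = 27°  [HA∥GX, co-interior at X–A]

∠AXG = 27°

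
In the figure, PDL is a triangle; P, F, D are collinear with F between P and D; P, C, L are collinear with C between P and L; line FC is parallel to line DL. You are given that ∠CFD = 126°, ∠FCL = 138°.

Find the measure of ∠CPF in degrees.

∠CPF = 84°

1. ∠CFP = 54°  [linear pair at F on PD]
2. ∠FCP = 42°  [linear pair at C on PL]
3. ∠CPF = 84°  [△PFC]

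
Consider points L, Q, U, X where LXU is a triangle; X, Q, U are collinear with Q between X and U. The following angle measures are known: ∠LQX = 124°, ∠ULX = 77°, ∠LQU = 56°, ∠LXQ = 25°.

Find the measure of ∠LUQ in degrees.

1. ∠LXU = 25°  [Q on ray XU]
2. ∠LUX = 78°  [△LXU]
3. ∠LUQ = 78°  [Q on ray UX]

∠LUQ = 78°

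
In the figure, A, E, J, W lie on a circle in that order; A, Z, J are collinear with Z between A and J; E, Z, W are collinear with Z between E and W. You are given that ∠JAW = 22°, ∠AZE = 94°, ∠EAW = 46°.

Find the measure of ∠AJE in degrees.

∠AJE = 72°

1. ∠JEW = 22°  [same arc JW]
2. ∠EZJ = 86°  [linear pair at Z on AJ]
3. ∠AJE = 72°  [△EZJ]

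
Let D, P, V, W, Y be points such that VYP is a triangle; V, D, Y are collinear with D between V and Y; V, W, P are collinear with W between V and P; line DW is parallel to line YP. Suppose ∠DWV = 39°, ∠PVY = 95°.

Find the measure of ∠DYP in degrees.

1. ∠VPY = 39°  [DW∥YP, corresponding at W]
2. ∠PYV = 46°  [△VYP]
3. ∠DYP = 46°  [D on ray YV]

∠DYP = 46°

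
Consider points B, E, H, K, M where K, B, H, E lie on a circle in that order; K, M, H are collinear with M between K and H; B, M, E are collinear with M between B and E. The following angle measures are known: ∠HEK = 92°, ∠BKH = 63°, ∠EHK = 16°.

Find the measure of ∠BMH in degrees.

1. ∠HBK = 88°  [cyclic KBHE, opposite ∠B+∠E]
2. ∠EKH = 72°  [△KHE]
3. ∠BHK = 29°  [△KBH]
4. ∠EBH = 72°  [same arc HE]
5. ∠BMH = 79°  [△BMH]

∠BMH = 79°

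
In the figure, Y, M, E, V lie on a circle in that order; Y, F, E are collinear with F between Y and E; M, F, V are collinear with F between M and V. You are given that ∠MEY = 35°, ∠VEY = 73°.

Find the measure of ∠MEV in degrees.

1. ∠MVY = 35°  [same arc YM]
2. ∠VMY = 73°  [same arc YV]
3. ∠MYV = 72°  [△YMV]
4. ∠MEV = 108°  [cyclic YMEV, opposite ∠Y+∠E]

∠MEV = 108°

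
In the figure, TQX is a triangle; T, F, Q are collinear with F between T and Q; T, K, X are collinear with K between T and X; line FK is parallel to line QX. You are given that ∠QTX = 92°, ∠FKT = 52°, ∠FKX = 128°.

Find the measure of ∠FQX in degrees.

1. ∠FTK = 92°  [F on TQ, K on TX]
2. ∠KFT = 36°  [△TFK]
3. ∠KFQ = 144°  [linear pair at F on TQ]
4. ∠FQX = 36°  [FK∥QX, co-interior at Q–F]

∠FQX = 36°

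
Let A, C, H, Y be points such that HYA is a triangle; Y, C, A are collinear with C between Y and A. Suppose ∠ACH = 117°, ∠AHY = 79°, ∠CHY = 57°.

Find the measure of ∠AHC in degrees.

1. ∠HCY = 63°  [linear pair at C on YA]
2. ∠CYH = 60°  [△HYC]
3. ∠AYH = 60°  [C on ray YA]
4. ∠HAY = 41°  [△HYA]
5. ∠CAH = 41°  [C on ray AY]
6. ∠AHC = 22°  [△HCA]

∠AHC = 22°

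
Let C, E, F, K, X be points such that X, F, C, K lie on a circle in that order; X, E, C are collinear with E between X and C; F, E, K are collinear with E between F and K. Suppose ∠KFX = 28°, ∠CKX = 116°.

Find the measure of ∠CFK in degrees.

1. ∠KCX = 28°  [same arc XK]
2. ∠CXK = 36°  [△XCK]
3. ∠CFK = 36°  [same arc CK]

∠CFK = 36°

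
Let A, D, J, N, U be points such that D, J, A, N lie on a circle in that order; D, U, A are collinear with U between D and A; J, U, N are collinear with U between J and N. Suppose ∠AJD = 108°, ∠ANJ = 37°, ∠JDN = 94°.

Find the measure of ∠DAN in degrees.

∠DAN = 51°

1. ∠AND = 72°  [cyclic DJAN, opposite ∠J+∠N]
2. ∠JAN = 86°  [cyclic DJAN, opposite ∠D+∠A]
3. ∠AJN = 57°  [△JAN]
4. ∠ADN = 57°  [same arc AN]
5. ∠DAN = 51°  [△DAN]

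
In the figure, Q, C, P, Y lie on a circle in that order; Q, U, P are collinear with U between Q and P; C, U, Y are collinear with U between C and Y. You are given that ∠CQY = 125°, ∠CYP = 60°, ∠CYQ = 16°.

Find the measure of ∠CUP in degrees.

1. ∠CPY = 55°  [cyclic QCPY, opposite ∠Q+∠P]
2. ∠PCY = 65°  [△CPY]
3. ∠CPQ = 16°  [same arc QC]
4. ∠CUP = 99°  [△CUP]

∠CUP = 99°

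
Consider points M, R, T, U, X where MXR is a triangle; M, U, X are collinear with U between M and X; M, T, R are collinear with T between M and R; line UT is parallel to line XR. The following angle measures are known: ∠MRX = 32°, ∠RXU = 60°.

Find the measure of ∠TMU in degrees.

∠TMU = 88°

1. ∠MXR = 60°  [U on ray XM]
2. ∠RMX = 88°  [△MXR]
3. ∠TMU = 88°  [U on MX, T on MR]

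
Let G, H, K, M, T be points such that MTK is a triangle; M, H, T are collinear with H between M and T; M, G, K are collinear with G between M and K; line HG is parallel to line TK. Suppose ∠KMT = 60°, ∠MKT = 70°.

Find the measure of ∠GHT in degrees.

∠GHT = 130°

1. ∠KTM = 50°  [△MTK]
2. ∠GHM = 50°  [HG∥TK, corresponding at H]
3. ∠GHT = 130°  [linear pair at H on MT]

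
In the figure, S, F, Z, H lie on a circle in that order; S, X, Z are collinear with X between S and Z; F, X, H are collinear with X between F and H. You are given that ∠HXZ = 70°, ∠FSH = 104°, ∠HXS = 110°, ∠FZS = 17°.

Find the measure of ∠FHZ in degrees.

1. ∠FZH = 76°  [cyclic SFZH, opposite ∠S+∠Z]
2. ∠FXZ = 110°  [vertical angles at X]
3. ∠HFZ = 53°  [△FXZ]
4. ∠FHZ = 51°  [△FZH]

∠FHZ = 51°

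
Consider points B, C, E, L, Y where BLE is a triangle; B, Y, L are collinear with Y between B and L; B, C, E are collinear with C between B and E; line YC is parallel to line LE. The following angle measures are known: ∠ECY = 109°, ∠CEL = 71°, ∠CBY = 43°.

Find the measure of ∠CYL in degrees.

1. ∠BCY = 71°  [linear pair at C on BE]
2. ∠BYC = 66°  [△BYC]
3. ∠CYL = 114°  [linear pair at Y on BL]

∠CYL = 114°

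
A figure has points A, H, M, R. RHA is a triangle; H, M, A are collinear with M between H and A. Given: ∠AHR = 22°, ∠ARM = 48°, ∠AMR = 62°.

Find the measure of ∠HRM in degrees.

∠HRM = 40°

1. ∠MHR = 22°  [M on ray HA]
2. ∠HMR = 118°  [linear pair at M on HA]
3. ∠HRM = 40°  [△RHM]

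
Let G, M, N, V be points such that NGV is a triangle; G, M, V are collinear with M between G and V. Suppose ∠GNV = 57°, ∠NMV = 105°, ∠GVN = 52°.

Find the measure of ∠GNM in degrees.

1. ∠NGV = 71°  [△NGV]
2. ∠GMN = 75°  [linear pair at M on GV]
3. ∠MGN = 71°  [M on ray GV]
4. ∠GNM = 34°  [△NGM]

∠GNM = 34°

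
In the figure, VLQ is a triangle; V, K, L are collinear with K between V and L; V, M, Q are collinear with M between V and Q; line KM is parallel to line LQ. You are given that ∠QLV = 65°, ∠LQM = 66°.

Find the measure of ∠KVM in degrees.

1. ∠LQV = 66°  [M on ray QV]
2. ∠LVQ = 49°  [△VLQ]
3. ∠KVM = 49°  [K on VL, M on VQ]

∠KVM = 49°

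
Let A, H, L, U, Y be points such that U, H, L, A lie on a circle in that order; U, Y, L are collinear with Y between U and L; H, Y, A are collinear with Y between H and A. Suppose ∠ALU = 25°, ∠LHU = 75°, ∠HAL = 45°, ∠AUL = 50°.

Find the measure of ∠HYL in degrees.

1. ∠HUL = 45°  [same arc HL]
2. ∠AHL = 50°  [same arc LA]
3. ∠HLU = 60°  [△UHL]
4. ∠HYL = 70°  [△HYL]

∠HYL = 70°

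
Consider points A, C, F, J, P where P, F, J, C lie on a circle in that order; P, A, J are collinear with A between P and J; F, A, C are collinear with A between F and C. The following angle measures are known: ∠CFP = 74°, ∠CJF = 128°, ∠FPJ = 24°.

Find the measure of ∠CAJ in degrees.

∠CAJ = 82°

1. ∠CJP = 74°  [same arc PC]
2. ∠FCJ = 24°  [same arc FJ]
3. ∠CAJ = 82°  [△JAC]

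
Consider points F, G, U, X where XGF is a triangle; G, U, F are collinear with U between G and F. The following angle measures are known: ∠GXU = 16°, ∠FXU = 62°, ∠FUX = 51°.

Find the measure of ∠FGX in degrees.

1. ∠GUX = 129°  [linear pair at U on GF]
2. ∠UGX = 35°  [△XGU]
3. ∠FGX = 35°  [U on ray GF]

∠FGX = 35°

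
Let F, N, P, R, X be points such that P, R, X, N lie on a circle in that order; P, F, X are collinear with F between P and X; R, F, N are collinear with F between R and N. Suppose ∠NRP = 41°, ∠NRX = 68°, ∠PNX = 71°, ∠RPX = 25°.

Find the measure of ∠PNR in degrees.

∠PNR = 46°

1. ∠PRX = 109°  [cyclic PRXN, opposite ∠R+∠N]
2. ∠PXR = 46°  [△PRX]
3. ∠PNR = 46°  [same arc PR]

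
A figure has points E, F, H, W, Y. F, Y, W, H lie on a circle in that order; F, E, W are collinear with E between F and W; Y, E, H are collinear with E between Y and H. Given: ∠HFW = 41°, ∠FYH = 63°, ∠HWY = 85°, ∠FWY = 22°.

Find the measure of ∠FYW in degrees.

∠FYW = 104°

1. ∠FWH = 63°  [same arc FH]
2. ∠FHW = 76°  [△FWH]
3. ∠FYW = 104°  [cyclic FYWH, opposite ∠Y+∠H]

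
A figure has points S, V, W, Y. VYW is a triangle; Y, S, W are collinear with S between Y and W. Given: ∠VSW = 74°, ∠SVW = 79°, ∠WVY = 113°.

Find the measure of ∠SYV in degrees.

1. ∠SWV = 27°  [△VSW]
2. ∠VWY = 27°  [S on ray WY]
3. ∠VYW = 40°  [△VYW]
4. ∠SYV = 40°  [S on ray YW]

∠SYV = 40°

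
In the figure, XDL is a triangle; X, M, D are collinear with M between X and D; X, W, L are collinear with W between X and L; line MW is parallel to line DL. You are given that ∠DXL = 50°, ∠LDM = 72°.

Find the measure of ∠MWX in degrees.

∠MWX = 58°

1. ∠LDX = 72°  [M on ray DX]
2. ∠DLX = 58°  [△XDL]
3. ∠MWX = 58°  [MW∥DL, corresponding at W]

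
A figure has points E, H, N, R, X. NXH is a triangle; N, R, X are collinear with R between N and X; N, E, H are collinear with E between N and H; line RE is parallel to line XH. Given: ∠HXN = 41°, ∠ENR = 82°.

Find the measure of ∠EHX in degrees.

∠EHX = 57°

1. ∠ERN = 41°  [RE∥XH, corresponding at R]
2. ∠NER = 57°  [△NRE]
3. ∠HER = 123°  [linear pair at E on NH]
4. ∠EHX = 57°  [RE∥XH, co-interior at H–E]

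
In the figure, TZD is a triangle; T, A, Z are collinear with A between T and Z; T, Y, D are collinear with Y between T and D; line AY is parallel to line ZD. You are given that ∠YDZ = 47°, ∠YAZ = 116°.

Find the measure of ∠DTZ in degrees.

∠DTZ = 69°

1. ∠TDZ = 47°  [Y on ray DT]
2. ∠TAY = 64°  [linear pair at A on TZ]
3. ∠AYT = 47°  [AY∥ZD, corresponding at Y]
4. ∠ATY = 69°  [△TAY]
5. ∠DTZ = 69°  [A on TZ, Y on TD]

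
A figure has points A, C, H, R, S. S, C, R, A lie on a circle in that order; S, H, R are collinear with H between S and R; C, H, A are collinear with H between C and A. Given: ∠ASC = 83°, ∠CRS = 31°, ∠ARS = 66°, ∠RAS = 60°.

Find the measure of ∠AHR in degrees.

∠AHR = 85°

1. ∠CAS = 31°  [same arc SC]
2. ∠ASR = 54°  [△SRA]
3. ∠AHS = 95°  [△SHA]
4. ∠AHR = 85°  [linear pair at H on SR]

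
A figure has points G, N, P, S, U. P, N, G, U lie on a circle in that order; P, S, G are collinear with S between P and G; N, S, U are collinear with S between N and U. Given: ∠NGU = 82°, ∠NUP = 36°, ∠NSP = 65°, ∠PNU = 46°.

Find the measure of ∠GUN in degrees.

∠GUN = 69°

1. ∠GSU = 65°  [vertical angles at S]
2. ∠PGU = 46°  [same arc PU]
3. ∠GUN = 69°  [△GSU]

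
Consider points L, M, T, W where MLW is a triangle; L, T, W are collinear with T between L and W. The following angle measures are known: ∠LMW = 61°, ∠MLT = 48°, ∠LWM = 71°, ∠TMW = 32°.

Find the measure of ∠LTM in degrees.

1. ∠MWT = 71°  [T on ray WL]
2. ∠MTW = 77°  [△MTW]
3. ∠LTM = 103°  [linear pair at T on LW]

∠LTM = 103°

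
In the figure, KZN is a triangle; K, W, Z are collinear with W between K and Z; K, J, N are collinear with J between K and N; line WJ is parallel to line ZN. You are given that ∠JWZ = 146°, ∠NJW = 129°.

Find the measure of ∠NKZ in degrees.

∠NKZ = 95°

1. ∠JWK = 34°  [linear pair at W on KZ]
2. ∠KJW = 51°  [linear pair at J on KN]
3. ∠JKW = 95°  [△KWJ]
4. ∠NKZ = 95°  [W on KZ, J on KN]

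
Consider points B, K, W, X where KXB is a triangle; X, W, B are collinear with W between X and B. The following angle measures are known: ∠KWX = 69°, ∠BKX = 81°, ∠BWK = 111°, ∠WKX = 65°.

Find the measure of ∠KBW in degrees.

1. ∠KXW = 46°  [△KXW]
2. ∠BXK = 46°  [W on ray XB]
3. ∠KBX = 53°  [△KXB]
4. ∠KBW = 53°  [W on ray BX]

∠KBW = 53°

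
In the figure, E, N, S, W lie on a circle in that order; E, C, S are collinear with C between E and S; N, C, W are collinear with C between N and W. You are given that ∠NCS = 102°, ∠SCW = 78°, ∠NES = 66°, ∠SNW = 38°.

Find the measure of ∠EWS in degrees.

∠EWS = 106°

1. ∠ESN = 40°  [△NCS]
2. ∠ENS = 74°  [△ENS]
3. ∠EWS = 106°  [cyclic ENSW, opposite ∠N+∠W]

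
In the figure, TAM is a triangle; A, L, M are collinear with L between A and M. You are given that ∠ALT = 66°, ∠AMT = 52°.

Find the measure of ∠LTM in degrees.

1. ∠MLT = 114°  [linear pair at L on AM]
2. ∠LMT = 52°  [L on ray MA]
3. ∠LTM = 14°  [△TLM]

∠LTM = 14°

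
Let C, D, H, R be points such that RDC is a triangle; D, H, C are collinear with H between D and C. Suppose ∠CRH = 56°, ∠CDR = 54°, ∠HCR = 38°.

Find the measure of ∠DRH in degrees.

1. ∠CHR = 86°  [△RHC]
2. ∠HDR = 54°  [H on ray DC]
3. ∠DHR = 94°  [linear pair at H on DC]
4. ∠DRH = 32°  [△RDH]

∠DRH = 32°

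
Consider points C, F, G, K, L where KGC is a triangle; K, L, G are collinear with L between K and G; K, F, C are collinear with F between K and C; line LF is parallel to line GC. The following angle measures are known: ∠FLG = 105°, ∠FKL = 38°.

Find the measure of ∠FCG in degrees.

∠FCG = 67°

1. ∠FLK = 75°  [linear pair at L on KG]
2. ∠KFL = 67°  [△KLF]
3. ∠CFL = 113°  [linear pair at F on KC]
4. ∠FCG = 67°  [LF∥GC, co-interior at C–F]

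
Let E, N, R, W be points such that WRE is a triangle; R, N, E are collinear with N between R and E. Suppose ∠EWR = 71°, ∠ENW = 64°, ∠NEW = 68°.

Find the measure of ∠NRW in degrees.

∠NRW = 41°

1. ∠REW = 68°  [N on ray ER]
2. ∠ERW = 41°  [△WRE]
3. ∠NRW = 41°  [N on ray RE]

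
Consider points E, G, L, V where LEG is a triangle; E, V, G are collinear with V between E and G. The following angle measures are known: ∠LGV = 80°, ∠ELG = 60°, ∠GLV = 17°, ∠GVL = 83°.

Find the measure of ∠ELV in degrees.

∠ELV = 43°

1. ∠EGL = 80°  [V on ray GE]
2. ∠GEL = 40°  [△LEG]
3. ∠EVL = 97°  [linear pair at V on EG]
4. ∠LEV = 40°  [V on ray EG]
5. ∠ELV = 43°  [△LEV]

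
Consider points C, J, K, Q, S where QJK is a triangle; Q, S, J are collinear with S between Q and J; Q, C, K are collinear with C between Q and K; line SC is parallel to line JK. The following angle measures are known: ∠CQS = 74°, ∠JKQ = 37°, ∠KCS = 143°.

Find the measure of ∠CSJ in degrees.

1. ∠JQK = 74°  [S on QJ, C on QK]
2. ∠KJQ = 69°  [△QJK]
3. ∠CSQ = 69°  [SC∥JK, corresponding at S]
4. ∠CSJ = 111°  [linear pair at S on QJ]

∠CSJ = 111°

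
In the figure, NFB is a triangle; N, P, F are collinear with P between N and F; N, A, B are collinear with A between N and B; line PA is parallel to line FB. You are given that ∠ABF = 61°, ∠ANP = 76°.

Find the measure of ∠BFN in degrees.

∠BFN = 43°

1. ∠FBN = 61°  [A on ray BN]
2. ∠BNF = 76°  [P on NF, A on NB]
3. ∠BFN = 43°  [△NFB]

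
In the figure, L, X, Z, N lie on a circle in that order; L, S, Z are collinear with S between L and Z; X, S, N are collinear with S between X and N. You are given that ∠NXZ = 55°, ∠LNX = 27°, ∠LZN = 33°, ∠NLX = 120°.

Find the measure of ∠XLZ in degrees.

∠XLZ = 65°

1. ∠NLZ = 55°  [same arc ZN]
2. ∠LZX = 27°  [same arc LX]
3. ∠LNZ = 92°  [△LZN]
4. ∠LXZ = 88°  [cyclic LXZN, opposite ∠X+∠N]
5. ∠XLZ = 65°  [△LXZ]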